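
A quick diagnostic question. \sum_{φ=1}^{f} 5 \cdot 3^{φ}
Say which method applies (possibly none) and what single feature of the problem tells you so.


Method: the geometric series formula — term-over-term division gives 3 every time — index-free ratio, geometric sum formula applies.


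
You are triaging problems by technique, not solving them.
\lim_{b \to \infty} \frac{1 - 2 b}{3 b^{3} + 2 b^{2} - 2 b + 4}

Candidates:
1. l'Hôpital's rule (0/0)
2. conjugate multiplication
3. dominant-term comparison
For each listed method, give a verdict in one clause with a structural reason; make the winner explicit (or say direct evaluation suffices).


Verdict: dominant-term comparison — divide by the highest power of b present: lower-order terms vanish and the dominant ratio remains.
- l'Hôpital's rule (0/0) — viewed as a single quotient this runs to ∞/∞, not the 0/0 clash this candidate addresses; an at-infinity variant of the rule would resolve it, but comparing leading growth reads the answer without differentiating.
- conjugate multiplication: there are no radicals in tension whose conjugate would simplify matters.
- dominant-term comparison — yes — fits the structure here.


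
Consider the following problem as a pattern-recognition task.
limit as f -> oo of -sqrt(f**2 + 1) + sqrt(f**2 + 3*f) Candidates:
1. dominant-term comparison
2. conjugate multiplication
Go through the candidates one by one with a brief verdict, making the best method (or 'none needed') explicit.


Diagnosis: conjugate multiplication — the ∞ − ∞ radical form is the exact trigger for the conjugate maneuver.
- dominant-term comparison: no ranking of term growth rates resolves the limit here.
- conjugate multiplication: yes, a natural case for it.


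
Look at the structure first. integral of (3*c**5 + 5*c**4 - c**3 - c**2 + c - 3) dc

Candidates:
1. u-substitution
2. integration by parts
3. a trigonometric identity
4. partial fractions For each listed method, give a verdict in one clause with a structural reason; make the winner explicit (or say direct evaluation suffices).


Method: no special technique — the integrand is a sum of constant multiples of powers of c — integrate term by term.
- u-substitution — any workable substitution here is cosmetic — the integrand is already in directly integrable form.
- integration by parts — parts would only shuffle a directly integrable integrand.
- a trigonometric identity — no sine or cosine appears, so there is nothing for a trigonometric identity to act on.
- partial fractions: there is no rational-function structure to decompose.


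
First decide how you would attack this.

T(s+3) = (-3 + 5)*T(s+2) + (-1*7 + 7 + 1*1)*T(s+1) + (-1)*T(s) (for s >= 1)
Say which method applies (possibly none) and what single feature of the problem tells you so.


Method: the characteristic-root method — shift-invariance with fixed coefficients calls for exponential trials; the characteristic polynomial finds every r^s.


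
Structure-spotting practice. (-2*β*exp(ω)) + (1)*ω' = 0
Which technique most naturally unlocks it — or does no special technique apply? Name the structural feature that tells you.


Technique: separation of variables — solved for the derivative, the right side splits multiplicatively into a function of each variable alone — divide and integrate each side.


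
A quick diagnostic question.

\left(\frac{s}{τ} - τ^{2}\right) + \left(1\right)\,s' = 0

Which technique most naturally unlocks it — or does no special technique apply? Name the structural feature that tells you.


Technique: a linear integrating factor — linear in the unknown with genuine forcing: multiply through by the exponential of the integrated coefficient and the left side closes into one derivative.


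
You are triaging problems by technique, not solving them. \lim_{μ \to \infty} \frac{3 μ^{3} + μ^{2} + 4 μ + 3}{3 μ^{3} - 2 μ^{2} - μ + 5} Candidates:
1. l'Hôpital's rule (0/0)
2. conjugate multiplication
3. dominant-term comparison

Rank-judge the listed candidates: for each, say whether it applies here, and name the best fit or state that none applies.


Best approach: dominant-term comparison — divide by the highest power of μ present: lower-order terms vanish and the dominant ratio remains.
- l'Hôpital's rule (0/0): as a single quotient the expression runs to ∞/∞ at the limit point — an at-infinity form of the rule would apply, though the leading-growth comparison is the direct reading.
- conjugate multiplication: no difference of divergent radicals appears, so rationalizing has nothing to cancel.
- dominant-term comparison — applies; the problem has the shape this method handles.


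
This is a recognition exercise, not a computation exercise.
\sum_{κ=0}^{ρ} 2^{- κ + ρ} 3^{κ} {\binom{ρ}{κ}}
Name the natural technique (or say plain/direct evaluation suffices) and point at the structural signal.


Technique: the binomial theorem — {\binom{ρ}{κ}} weighting matched powers of 3 and 2 is the expanded form of (3 + 2)^ρ — fold it back up.


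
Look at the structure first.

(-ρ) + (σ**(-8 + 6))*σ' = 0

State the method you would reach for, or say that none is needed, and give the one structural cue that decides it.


Verdict: separation of variables — solved for the derivative, the right side splits multiplicatively into a function of each variable alone — divide and integrate each side. The equation is exact as it stands too — a potential function exists — though separation reads the split structure directly.


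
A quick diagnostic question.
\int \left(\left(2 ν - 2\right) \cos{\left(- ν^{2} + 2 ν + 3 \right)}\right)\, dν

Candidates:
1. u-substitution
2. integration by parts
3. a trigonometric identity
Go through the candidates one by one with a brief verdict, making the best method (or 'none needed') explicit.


Best approach: u-substitution — collected, the integrand has one factor that is, up to a constant, the derivative of an inner expression the rest depends on — substitute for that inner expression.
- u-substitution: a fit — the right tool for this form.
- integration by parts — the non-polynomial partner is not one of the parts kernels — exp, sine, or cosine with a degree-1 argument, or a logarithm.
- a trigonometric identity: no identity rewrites this into an easier trigonometric form.


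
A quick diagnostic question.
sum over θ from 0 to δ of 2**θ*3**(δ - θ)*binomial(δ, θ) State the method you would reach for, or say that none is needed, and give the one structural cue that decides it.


Verdict: the binomial theorem — binomial coefficients against complementary powers of 2 and 3: recognize the binomial expansion and resum.


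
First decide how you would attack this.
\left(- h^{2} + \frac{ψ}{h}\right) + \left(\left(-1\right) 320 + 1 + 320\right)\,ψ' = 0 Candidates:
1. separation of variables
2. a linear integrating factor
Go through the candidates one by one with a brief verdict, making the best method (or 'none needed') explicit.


Method: a linear integrating factor — linear in the unknown with genuine forcing: multiply through by the exponential of the integrated coefficient and the left side closes into one derivative.
- separation of variables: the two dependences do not factor apart.
- a linear integrating factor: a fit — the right tool for this form.


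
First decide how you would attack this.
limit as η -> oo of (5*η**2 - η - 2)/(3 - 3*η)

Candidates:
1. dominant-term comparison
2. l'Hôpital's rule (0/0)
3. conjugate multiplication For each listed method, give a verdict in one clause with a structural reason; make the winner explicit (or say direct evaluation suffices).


Technique: dominant-term comparison — growth-rate triage: the leading powers of η decide the limit, everything else is noise.
- dominant-term comparison — a fit — the right tool for this form.
- l'Hôpital's rule (0/0) — no 0/0 form appears: written as one quotient, top and bottom both grow without bound, and the ratio is decided by their leading terms.
- conjugate multiplication — there are no radicals in tension whose conjugate would simplify matters.


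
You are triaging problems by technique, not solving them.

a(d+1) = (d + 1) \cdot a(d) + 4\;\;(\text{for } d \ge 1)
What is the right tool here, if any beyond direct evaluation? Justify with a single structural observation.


Technique: a summation factor — first-order, linear, moving coefficient d + 1: the discrete analogue of an integrating factor handles it.


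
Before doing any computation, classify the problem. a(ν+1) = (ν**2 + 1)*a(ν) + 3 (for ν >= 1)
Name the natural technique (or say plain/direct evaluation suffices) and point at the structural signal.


Diagnosis: a summation factor — normalize by the running product of ν**2 + 1: the left side becomes a difference, and differences sum.


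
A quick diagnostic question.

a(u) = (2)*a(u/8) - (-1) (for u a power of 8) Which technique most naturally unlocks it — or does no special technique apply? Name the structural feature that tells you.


Best approach: the master substitution — the argument shrinks by the factor 8, so measure the index on a logarithmic scale and the recursion becomes a shift.


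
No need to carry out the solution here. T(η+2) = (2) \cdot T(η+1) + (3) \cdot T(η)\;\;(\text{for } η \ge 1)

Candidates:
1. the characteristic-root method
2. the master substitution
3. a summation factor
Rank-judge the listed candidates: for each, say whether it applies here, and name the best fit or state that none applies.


Diagnosis: the characteristic-root method — every coefficient is a fixed number and the forcing is zero — substitute r^η and read off the root equation.
- the characteristic-root method: applicable, and directly so.
- the master substitution — the recursion steps by a constant offset, so exponential reindexing is pointless.
- a summation factor — a summation factor telescopes one-step recursions; this one carries higher-order memory.


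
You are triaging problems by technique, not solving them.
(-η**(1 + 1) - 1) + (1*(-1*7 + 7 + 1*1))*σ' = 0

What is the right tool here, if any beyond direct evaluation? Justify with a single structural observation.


Diagnosis: no special technique — the slope is a function of η alone, so integrate both sides directly.


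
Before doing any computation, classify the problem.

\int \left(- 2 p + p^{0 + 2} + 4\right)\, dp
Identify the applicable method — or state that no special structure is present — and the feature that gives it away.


Verdict: no special technique — nothing composite, nothing rational, nothing trigonometric — each constant-multiple power of p integrates by the power rule alone.


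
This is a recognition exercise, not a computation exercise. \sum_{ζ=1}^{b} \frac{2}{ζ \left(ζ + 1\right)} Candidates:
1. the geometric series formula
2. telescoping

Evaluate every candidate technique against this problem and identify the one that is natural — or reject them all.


Best approach: telescoping — rewrite \frac{2}{ζ \left(ζ + 1\right)} as simple fractions and successive terms eat each other — only the edges survive.
- the geometric series formula: the term-to-term ratio changes with the index, so the geometric formula cannot close it.
- telescoping — a fit — the right tool for this form.


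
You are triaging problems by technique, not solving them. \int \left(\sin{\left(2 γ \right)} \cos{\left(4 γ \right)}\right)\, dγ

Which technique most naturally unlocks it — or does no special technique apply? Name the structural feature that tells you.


Method: a trigonometric identity — two different frequencies multiply in \sin{\left(2 γ \right)} \cos{\left(4 γ \right)}; the product-to-sum formula separates them.


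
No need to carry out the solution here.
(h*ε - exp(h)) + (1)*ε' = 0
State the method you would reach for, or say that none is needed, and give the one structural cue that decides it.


Technique: a linear integrating factor — linear in the unknown with genuine forcing: multiply through by the exponential of the integrated coefficient and the left side closes into one derivative.


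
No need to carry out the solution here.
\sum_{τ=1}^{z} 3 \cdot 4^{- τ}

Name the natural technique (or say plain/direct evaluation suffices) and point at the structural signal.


Technique: the geometric series formula — consecutive terms stand in a fixed index-free ratio — the geometric sum formula closes it.


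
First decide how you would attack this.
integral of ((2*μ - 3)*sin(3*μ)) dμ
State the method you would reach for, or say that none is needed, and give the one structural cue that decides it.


Method: integration by parts — the integrand splits as 2*μ - 3 times sin(3*μ) — repeatedly differentiating the polynomial part kills it, which is the parts ladder.


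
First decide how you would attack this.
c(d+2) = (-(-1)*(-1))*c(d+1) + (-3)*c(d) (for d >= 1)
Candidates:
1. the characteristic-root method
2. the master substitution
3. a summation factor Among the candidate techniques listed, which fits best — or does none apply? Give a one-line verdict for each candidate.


Technique: the characteristic-root method — try a geometric ansatz r^d: constant coefficients turn the recurrence into one polynomial equation in r.
- the characteristic-root method: yes, a natural case for it.
- the master substitution: this is shift-type recursion, outside the divide-and-conquer template.
- a summation factor — a summation factor telescopes one-step recursions; this one carries higher-order memory.


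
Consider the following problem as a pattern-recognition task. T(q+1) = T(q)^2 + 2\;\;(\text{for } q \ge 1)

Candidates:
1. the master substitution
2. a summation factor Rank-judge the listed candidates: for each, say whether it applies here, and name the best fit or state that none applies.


Method: no special technique — a nonlinear dependence on earlier terms breaks linearity, and with it every superposition-based closed form.
- the master substitution — with no divided-index recursive call, reindexing by powers of a base buys nothing.
- a summation factor — the recursion is nonlinear — outside the first-order linear family a summation factor addresses.


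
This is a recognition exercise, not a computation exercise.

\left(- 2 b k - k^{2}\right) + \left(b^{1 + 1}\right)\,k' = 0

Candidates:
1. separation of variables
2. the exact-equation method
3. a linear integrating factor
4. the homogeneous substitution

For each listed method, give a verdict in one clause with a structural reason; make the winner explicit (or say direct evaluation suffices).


Method: the homogeneous substitution — scaling b and k together leaves the slope fixed — it depends only on k/b, so substitute the ratio. A Bernoulli rewrite works here as the equation stands — the homogeneous substitution is the more immediate reading.
- separation of variables: no algebra isolates the independent variable on one side and the unknown on the other.
- the exact-equation method: no potential function has this form as its differential, as written.
- a linear integrating factor — the unknown enters nonlinearly (through a power, a denominator, or a transcendental function), which the linear integrating-factor recipe cannot absorb as-is — any repair would come from a preliminary substitution, not the factor.
- the homogeneous substitution: yes, a natural case for it.


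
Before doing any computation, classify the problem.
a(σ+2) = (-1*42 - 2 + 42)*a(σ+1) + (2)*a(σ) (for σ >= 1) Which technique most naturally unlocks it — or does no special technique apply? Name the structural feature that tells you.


Method: the characteristic-root method — no index-dependence in the weights and nothing inhomogeneous: classic characteristic-equation setup.


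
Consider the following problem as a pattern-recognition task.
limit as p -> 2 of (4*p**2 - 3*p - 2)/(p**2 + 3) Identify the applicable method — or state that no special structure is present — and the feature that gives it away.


Technique: no special technique — no vanishing denominator and no indeterminate clash at the point — evaluation is immediate.


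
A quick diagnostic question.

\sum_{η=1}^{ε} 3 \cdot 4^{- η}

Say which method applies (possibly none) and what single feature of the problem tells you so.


Verdict: the geometric series formula — consecutive terms stand in a fixed index-free ratio — the geometric sum formula closes it.


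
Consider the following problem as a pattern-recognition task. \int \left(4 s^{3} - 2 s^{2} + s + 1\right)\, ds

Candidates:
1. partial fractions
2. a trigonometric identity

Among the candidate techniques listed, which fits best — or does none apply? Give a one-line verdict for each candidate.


Verdict: no special technique — the integrand is a sum of constant multiples of powers of s — integrate term by term.
- partial fractions: the expression is not a ratio of polynomials that decomposes further.
- a trigonometric identity — no sine or cosine appears, so there is nothing for a trigonometric identity to act on.


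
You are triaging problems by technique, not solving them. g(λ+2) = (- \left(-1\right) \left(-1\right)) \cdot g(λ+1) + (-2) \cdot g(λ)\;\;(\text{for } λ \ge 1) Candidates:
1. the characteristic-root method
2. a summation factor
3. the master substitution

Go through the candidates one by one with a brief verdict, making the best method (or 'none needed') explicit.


Best approach: the characteristic-root method — this is the constant-coefficient homogeneous case — the whole solution in λ reduces to a polynomial's roots.
- the characteristic-root method — yes — fits the structure here.
- a summation factor — the recurrence reaches back more than one step, outside the first-order family a summation factor normalizes.
- the master substitution: this is shift-type recursion, outside the divide-and-conquer template.


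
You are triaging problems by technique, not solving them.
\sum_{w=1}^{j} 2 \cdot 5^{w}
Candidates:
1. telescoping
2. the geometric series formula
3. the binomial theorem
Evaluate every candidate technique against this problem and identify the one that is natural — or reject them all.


Method: the geometric series formula — each term is 5 times the previous one, so the geometric-series formula applies directly.
- telescoping: in the displayed form, no term reappears at a neighboring index to cancel against.
- the geometric series formula — a fit — the right tool for this form.
- the binomial theorem — the terms lack the binomial-coefficient-weighted complementary-power pattern of an expansion.


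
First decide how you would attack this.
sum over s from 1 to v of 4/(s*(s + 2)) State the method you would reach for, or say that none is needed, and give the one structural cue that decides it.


Best approach: telescoping — integer-spaced poles in 4/(s*(s + 2)) are the telescoping signature in disguise.


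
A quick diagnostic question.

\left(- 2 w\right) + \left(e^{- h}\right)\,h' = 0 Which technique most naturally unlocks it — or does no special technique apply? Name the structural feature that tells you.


Diagnosis: separation of variables — solved for the derivative, the right side splits multiplicatively into a function of each variable alone — divide and integrate each side. The equation is exact as it stands too — a potential function exists — though separation reads the split structure directly.


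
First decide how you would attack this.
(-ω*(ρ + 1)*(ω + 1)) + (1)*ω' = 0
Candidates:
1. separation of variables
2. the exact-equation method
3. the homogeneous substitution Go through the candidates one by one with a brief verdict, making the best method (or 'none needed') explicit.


Technique: separation of variables — separating collects all ω-dependence with the derivative and leaves all ρ-dependence opposite: variables separate. This doubles as a Bernoulli equation in the unknown as written; dividing and integrating works on it directly.
- separation of variables — a fit — the right tool for this form.
- the exact-equation method: no potential function has this form as its differential, as written.
- the homogeneous substitution: the slope does not depend on the ratio of the variables alone.


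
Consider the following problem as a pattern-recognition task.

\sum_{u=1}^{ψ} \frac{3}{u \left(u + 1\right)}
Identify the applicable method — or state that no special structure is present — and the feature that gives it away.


Best approach: telescoping — split \frac{3}{u \left(u + 1\right)} by partial fractions and the pieces are one function at shifted arguments — interior terms cancel.


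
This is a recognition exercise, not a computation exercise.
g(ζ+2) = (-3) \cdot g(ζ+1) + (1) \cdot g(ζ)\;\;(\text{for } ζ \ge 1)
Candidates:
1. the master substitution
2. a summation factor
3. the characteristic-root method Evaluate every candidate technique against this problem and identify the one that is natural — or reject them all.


Best approach: the characteristic-root method — shift-invariance with fixed coefficients calls for exponential trials; the characteristic polynomial finds every r^ζ.
- the master substitution — there is no divide-the-index recursive argument.
- a summation factor: a summation factor telescopes one-step recursions; this one carries higher-order memory.
- the characteristic-root method: yes — fits the structure here.


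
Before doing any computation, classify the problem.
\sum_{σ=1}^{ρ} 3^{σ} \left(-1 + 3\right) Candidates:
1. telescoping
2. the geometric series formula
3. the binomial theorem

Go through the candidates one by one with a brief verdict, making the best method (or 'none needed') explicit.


Technique: the geometric series formula — term-over-term division gives 3 every time — index-free ratio, geometric sum formula applies.
- telescoping — the summand is not presented as a shifted difference — a telescoping rewrite may exist, but the displayed structure does not offer one.
- the geometric series formula: a fit — the right tool for this form.
- the binomial theorem: there is no pair of bases whose matched powers would reassemble into a single binomial power.


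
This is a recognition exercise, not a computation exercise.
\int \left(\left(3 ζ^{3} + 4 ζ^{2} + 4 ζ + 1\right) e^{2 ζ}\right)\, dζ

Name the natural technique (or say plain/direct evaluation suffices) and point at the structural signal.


Technique: integration by parts — the integrand splits as 3 ζ^{3} + 4 ζ^{2} + 4 ζ + 1 times e^{2 ζ} — repeatedly differentiating the polynomial part kills it, which is the parts ladder.


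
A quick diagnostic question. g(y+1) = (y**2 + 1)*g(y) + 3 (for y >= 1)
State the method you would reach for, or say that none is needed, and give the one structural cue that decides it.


Method: a summation factor — one-term recursion with variable weight y**2 + 1 is solved by product normalization, not by root-finding.


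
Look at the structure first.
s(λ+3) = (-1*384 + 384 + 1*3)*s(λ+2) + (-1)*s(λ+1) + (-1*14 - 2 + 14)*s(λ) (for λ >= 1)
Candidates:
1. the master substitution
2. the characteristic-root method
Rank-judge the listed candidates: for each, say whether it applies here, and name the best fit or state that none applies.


Technique: the characteristic-root method — no index-dependence in the weights and nothing inhomogeneous: classic characteristic-equation setup.
- the master substitution: the recursion shifts the index rather than dividing it.
- the characteristic-root method: yes, a natural case for it.


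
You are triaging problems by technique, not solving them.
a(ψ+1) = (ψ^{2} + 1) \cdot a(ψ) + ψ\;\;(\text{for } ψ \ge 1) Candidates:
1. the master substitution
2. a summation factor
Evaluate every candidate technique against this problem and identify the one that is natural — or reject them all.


Best approach: a summation factor — one-term recursion with variable weight ψ^{2} + 1 is solved by product normalization, not by root-finding.
- the master substitution — there is no divide-the-index recursive argument.
- a summation factor — a fit — the right tool for this form.


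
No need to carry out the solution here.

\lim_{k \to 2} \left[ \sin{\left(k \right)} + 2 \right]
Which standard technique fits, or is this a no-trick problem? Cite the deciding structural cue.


Method: no special technique — nothing blocks direct substitution at 2: plug in and finish.


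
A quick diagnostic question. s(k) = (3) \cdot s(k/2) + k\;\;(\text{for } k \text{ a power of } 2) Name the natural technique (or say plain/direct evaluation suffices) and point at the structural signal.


Best approach: the master substitution — the argument shrinks by the factor 2, so measure the index on a logarithmic scale and the recursion becomes a shift.


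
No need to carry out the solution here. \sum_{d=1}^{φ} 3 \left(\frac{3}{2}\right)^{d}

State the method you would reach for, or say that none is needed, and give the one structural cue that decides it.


Diagnosis: the geometric series formula — consecutive terms stand in a fixed index-free ratio — the geometric sum formula closes it.


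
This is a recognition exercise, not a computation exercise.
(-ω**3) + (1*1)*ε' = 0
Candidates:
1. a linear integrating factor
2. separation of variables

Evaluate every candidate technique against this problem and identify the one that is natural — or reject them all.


Technique: no special technique — with ε absent the equation is not coupled at all: direct integration in ω.
- a linear integrating factor: the linear template holds only trivially here (the unknown is absent, so the coefficient is zero) — the method is not the natural label.
- separation of variables: with no unknown in the slope, separating variables is a formality — the equation integrates directly.


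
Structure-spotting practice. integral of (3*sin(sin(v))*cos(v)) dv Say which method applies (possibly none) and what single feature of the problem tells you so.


Verdict: u-substitution — viewed as a product, the integrand is a composition evaluated at sin(v) times (a constant multiple of) that inner expression's derivative, so u = sin(v) makes it elementary.


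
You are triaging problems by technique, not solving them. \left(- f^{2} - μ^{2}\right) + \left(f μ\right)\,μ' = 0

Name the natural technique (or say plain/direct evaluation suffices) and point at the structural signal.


Diagnosis: the homogeneous substitution — the slope's numerator and denominator have matching total degree, so it depends only on μ/f and the ratio substitution collapses it. Rearranged, this also fits the Bernoulli template directly; the homogeneous substitution reads the structure without the rearrangement.


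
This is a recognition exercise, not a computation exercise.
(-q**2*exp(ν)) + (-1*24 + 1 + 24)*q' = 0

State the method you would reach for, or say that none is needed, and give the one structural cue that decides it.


Technique: separation of variables — solved for the derivative, the right side splits multiplicatively into a function of each variable alone — divide and integrate each side.


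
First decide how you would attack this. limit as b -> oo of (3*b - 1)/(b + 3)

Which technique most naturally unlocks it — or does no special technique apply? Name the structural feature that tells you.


Method: dominant-term comparison — divide through by the highest power of b; every lower-order term dies and the dominant terms decide the limit. As a single quotient, the ∞/∞ shape would yield to repeated differentiation as well — the growth comparison gets there in one look.


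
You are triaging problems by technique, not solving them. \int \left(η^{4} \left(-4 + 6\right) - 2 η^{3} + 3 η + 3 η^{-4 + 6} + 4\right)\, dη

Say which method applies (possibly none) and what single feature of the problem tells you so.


Best approach: no special technique — the integrand is a sum of constant multiples of powers of η — integrate term by term.


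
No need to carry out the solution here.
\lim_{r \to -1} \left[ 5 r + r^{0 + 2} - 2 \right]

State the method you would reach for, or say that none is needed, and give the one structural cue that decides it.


Best approach: no special technique — no vanishing denominator and no indeterminate clash at the point — evaluation is immediate.


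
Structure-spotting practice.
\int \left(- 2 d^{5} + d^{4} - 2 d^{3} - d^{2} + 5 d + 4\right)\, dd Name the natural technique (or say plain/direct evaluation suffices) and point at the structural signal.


Technique: no special technique — scan for structure and find none: constant multiples of powers of d, integrate directly.


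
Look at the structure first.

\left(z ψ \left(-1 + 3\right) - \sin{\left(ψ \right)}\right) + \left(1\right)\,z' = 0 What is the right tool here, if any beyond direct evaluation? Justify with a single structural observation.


Method: a linear integrating factor — linear in the unknown with genuine forcing: multiply through by the exponential of the integrated coefficient and the left side closes into one derivative.


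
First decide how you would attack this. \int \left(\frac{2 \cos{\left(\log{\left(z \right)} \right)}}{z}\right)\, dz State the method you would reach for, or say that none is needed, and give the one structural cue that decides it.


Technique: u-substitution — collected, the integrand has one factor that is, up to a constant, the derivative of an inner expression the rest depends on — substitute for that inner expression.


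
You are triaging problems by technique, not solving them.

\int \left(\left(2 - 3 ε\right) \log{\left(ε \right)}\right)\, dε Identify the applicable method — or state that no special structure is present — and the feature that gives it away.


Verdict: integration by parts — take \log{\left(ε \right)} as the piece to differentiate: what remains is a power-rule integral in disguise.


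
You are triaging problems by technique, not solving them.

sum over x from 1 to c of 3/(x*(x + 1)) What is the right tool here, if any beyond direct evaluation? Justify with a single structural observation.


Technique: telescoping — poles of 3/(x*(x + 1)) differ by an integer, the telltale of a telescoping partial-fraction sum.


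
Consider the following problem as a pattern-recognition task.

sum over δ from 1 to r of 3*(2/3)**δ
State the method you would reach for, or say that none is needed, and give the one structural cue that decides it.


Diagnosis: the geometric series formula — check a ratio of consecutive terms: it is 2/3, independent of the index, so the geometric formula closes the sum.


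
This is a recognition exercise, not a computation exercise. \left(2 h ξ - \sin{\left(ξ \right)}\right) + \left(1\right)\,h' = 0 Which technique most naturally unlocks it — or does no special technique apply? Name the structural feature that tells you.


Best approach: a linear integrating factor — linear in the unknown with genuine forcing: multiply through by the exponential of the integrated coefficient and the left side closes into one derivative.


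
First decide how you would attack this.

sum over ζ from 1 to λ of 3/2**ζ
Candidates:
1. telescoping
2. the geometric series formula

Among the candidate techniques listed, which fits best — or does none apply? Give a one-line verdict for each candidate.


Technique: the geometric series formula — consecutive terms stand in a fixed index-free ratio — the geometric sum formula closes it.
- telescoping — computed from the summand as displayed, the partial sums build up without the pairwise collapse telescoping exploits.
- the geometric series formula: applicable, and directly so.


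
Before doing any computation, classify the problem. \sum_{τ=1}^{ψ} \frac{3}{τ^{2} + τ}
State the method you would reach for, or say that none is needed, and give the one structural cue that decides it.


Technique: telescoping — after splitting \frac{3}{τ^{2} + τ} into partial fractions, the pieces are shifted copies of one function and cancel telescopically.


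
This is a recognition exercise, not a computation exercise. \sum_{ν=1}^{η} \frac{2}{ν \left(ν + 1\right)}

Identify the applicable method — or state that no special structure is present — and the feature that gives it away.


Diagnosis: telescoping — one partial-fraction pass turns \frac{2}{ν \left(ν + 1\right)} into a shifted difference, and shifted differences telescope.


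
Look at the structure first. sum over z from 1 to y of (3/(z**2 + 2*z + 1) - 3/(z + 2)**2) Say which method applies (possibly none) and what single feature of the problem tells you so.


Technique: telescoping — each term adds 3/(z**2 + 2*z + 1) and subtracts the same expression advanced one index; that subtracted piece cancels against the next term's added copy — only the boundary terms survive.


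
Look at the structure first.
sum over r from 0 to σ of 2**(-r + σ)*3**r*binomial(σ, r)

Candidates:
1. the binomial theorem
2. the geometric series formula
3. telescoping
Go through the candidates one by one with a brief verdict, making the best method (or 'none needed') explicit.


Method: the binomial theorem — the summand is term r of a binomial expansion in 3 and 2; the whole sum is a single power.
- the binomial theorem: a fit — the right tool for this form.
- the geometric series formula — the term-to-term ratio drifts with the index — the one thing the geometric formula cannot absorb.
- telescoping — the summand is not presented as a shifted difference — a telescoping rewrite may exist, but the displayed structure does not offer one.


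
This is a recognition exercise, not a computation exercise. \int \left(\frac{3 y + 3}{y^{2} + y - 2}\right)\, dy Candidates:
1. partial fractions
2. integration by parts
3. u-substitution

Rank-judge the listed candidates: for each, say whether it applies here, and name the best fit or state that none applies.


Technique: partial fractions — the integrand is a proper rational function and its denominator y^{2} + y - 2 factors into distinct pieces, so it splits into simple fractions.
- partial fractions — yes — fits the structure here.
- integration by parts: there is no nonconstant-polynomial-times-kernel split with an exp, sine, cosine (degree-1 argument), or logarithm partner.
- u-substitution — no subexpression of the integrand pairs with its own derivative as a factor — individual terms may offer their own substitutions, but any change of variable covering the whole integral would have to be constructed from outside the expression.


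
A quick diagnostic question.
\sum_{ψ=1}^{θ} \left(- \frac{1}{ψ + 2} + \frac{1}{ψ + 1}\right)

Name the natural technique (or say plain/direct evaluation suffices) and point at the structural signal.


Best approach: telescoping — each term adds \frac{1}{ψ + 1} and subtracts the same expression advanced one index; that subtracted piece cancels against the next term's added copy — only the boundary terms survive.


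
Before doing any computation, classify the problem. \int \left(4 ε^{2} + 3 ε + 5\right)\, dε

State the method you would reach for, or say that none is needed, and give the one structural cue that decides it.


Verdict: no special technique — nothing composite, nothing rational, nothing trigonometric — each constant-multiple power of ε integrates by the power rule alone.


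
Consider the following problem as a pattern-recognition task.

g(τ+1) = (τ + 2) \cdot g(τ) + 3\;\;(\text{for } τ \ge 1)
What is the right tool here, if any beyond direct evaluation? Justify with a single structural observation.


Best approach: a summation factor — normalize by the running product of τ + 2: the left side becomes a difference, and differences sum.


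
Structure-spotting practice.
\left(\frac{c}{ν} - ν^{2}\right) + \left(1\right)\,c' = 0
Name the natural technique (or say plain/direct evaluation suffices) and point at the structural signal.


Diagnosis: a linear integrating factor — linear in the unknown with genuine forcing: multiply through by the exponential of the integrated coefficient and the left side closes into one derivative.


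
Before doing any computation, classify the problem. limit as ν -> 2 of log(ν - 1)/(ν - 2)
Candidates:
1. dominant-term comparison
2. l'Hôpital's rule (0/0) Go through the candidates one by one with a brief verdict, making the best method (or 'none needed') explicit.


Best approach: l'Hôpital's rule (0/0) — both numerator and denominator vanish at 2: the genuine 0/0 indeterminate that l'Hôpital exists for. The standard small-argument limits would also carry it; the rule is the systematic route.
- dominant-term comparison: no dominant power emerges to decide the limit by degree comparison.
- l'Hôpital's rule (0/0) — a fit — the right tool for this form.


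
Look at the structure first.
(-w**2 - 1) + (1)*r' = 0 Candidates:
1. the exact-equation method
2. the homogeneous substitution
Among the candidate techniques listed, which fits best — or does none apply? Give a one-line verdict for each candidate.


Best approach: no special technique — solved for the derivative, no r appears — this is antidifferentiation in w wearing ODE clothing.
- the exact-equation method — no dependence on the unknown anywhere: exactness is a label without content here.
- the homogeneous substitution: the ratio of the variables does not determine the slope.


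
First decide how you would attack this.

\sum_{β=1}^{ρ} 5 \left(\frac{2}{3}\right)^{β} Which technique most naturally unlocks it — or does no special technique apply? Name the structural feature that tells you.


Method: the geometric series formula — check a ratio of consecutive terms: it is \frac{2}{3}, independent of the index, so the geometric formula closes the sum.


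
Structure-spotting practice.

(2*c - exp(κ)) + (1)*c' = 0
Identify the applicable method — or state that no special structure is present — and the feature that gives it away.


Verdict: a linear integrating factor — the unknown enters only to the first power against a nonzero forcing term — the integrating-factor template applies directly.


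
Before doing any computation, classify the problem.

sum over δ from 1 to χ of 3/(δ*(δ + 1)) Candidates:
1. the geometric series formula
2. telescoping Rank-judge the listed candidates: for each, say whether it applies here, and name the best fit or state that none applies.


Diagnosis: telescoping — 3/(δ*(δ + 1)) hides a difference of shifted reciprocals — decompose it and the middle of the sum vanishes.
- the geometric series formula: dividing successive terms gives an index-dependent quantity, not a constant.
- telescoping — yes — fits the structure here.


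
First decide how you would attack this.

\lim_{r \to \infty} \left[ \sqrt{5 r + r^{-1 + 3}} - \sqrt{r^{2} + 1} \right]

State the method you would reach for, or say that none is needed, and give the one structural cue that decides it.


Method: conjugate multiplication — neither \sqrt{5 r + r^{-1 + 3}} nor \sqrt{r^{2} + 1} converges alone, so rewrite their difference as a conjugate-rationalized quotient first.


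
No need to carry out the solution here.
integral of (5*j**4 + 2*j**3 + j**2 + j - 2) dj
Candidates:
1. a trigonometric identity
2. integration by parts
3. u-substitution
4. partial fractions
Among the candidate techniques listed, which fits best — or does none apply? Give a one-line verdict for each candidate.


Method: no special technique — a term-by-term power-rule job in j; no substitution or rearrangement earns its keep here.
- a trigonometric identity — no sine or cosine appears, so there is nothing for a trigonometric identity to act on.
- integration by parts: parts would only shuffle a directly integrable integrand.
- u-substitution: any workable substitution here is cosmetic — the integrand is already in directly integrable form.
- partial fractions — there is no rational-function structure to decompose.
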